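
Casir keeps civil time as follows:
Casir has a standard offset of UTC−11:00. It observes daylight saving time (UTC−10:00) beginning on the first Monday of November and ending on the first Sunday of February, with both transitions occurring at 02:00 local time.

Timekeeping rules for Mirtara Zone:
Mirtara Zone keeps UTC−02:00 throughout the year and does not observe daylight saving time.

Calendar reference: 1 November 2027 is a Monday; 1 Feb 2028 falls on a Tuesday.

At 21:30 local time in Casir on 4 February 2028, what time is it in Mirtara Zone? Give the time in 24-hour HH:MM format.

1 November 2027 is a Monday, so the first Monday is November 1.
1 February 2028 is a Tuesday, so the first Sunday is February 6.
4 February 2028 falls between 1 November 2027 and 6 February 2028, so daylight saving is in effect and Casir is at UTC−10:00.
21:30 Casir + 10h = 07:30 UTC (rolling into the next day, 5 February 2028).
Mirtara Zone has no daylight saving, so its offset is UTC−02:00 year-round.
07:30 UTC − 2h = 05:30 Mirtara Zone.

05:30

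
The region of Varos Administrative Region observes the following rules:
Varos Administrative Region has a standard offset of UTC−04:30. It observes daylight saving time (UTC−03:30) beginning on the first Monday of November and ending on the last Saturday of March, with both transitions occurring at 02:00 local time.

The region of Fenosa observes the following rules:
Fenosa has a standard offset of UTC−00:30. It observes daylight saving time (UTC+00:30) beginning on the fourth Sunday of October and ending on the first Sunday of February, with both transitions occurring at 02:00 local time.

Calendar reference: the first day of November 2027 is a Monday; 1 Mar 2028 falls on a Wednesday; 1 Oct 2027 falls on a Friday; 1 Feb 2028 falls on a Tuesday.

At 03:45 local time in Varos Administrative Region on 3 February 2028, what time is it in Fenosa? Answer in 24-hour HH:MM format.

1 November 2027 is a Monday, so the first Monday is November 1.
1 March 2028 is a Wednesday, so Saturdays fall on 4, 11, 18, 25; the last is March 25.
3 February 2028 falls between 1 November 2027 and 25 March 2028, so daylight saving is in effect and Varos Administrative Region is at UTC−03:30.
03:45 Varos Administrative Region + 3h30m = 07:15 UTC.
1 October 2027 is a Friday, so the first Sunday is October 3 and the fourth is October 24.
1 February 2028 is a Tuesday, so the first Sunday is February 6.
At the standard offset (UTC−00:30), 07:15 UTC − 0h30m = 06:45 Fenosa standard time.
The standard-time date in Fenosa, 3 February 2028, falls between 24 October 2027 and 6 February 2028, so daylight saving is in effect and Fenosa is at UTC+00:30.
07:15 UTC + 0h30m = 07:45 Fenosa.

07:45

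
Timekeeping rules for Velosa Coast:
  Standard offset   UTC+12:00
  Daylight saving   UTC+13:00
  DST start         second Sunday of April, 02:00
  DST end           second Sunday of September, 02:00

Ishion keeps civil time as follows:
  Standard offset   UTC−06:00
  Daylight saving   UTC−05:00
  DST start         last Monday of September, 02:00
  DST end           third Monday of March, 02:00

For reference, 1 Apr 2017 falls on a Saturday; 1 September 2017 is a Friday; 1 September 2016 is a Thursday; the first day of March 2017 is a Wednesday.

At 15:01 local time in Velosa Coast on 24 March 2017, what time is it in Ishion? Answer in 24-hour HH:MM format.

21:01

1 April 2017 is a Saturday, so the first Sunday is April 2 and the second is April 9.
1 September 2017 is a Friday, so the first Sunday is September 3 and the second is September 10.
24 March 2017 is outside the daylight-saving period (9 April – 10 September), so Velosa Coast is on standard time, UTC+12:00.
15:01 Velosa Coast − 12h = 03:01 UTC.
1 September 2016 is a Thursday, so Mondays fall on 5, 12, 19, 26; the last is September 26.
1 March 2017 is a Wednesday, so the first Monday is March 6 and the third is March 20.
At the standard offset (UTC−06:00), 03:01 UTC − 6h = 21:01 Ishion standard time (rolling into the previous day, 23 March 2017).
The standard-time date in Ishion, 23 March 2017, is outside the daylight-saving period (26 September 2016 – 20 March 2017), so Ishion is on standard time, UTC−06:00.
03:01 UTC − 6h = 21:01 Ishion (rolling into the previous day, 23 March 2017).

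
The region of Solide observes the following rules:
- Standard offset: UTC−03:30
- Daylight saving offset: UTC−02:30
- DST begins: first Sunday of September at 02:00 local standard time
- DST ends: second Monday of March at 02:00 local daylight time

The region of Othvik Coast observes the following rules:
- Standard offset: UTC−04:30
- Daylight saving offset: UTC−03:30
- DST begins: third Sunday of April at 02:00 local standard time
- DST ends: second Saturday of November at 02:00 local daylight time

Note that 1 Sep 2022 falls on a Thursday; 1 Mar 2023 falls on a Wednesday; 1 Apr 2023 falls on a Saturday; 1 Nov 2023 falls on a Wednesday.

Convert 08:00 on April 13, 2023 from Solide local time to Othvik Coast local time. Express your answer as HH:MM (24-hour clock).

1 September 2022 is a Thursday, so the first Sunday is September 4.
1 March 2023 is a Wednesday, so the first Monday is March 6 and the second is March 13.
April 13, 2023 does not fall between 4 September 2022 and 13 March 2023, so daylight saving is not in effect and Solide is at UTC−03:30.
08:00 Solide + 3h30m = 11:30 UTC.
1 April 2023 is a Saturday, so the first Sunday is April 2 and the third is April 16.
1 November 2023 is a Wednesday, so the first Saturday is November 4 and the second is November 11.
At the standard offset (UTC−04:30), 11:30 UTC − 4h30m = 07:00 Othvik Coast standard time.
Daylight saving runs 16 April – 11 November; the standard-time date in Othvik Coast, April 13, 2023, is outside that window, so Othvik Coast is on standard time at UTC−04:30.
11:30 UTC − 4h30m = 07:00 Othvik Coast.

07:00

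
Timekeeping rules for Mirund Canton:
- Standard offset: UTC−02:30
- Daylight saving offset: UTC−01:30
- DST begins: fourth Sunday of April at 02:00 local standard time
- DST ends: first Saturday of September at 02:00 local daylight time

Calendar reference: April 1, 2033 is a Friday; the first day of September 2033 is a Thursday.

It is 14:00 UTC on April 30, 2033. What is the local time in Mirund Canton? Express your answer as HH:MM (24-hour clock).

1 April 2033 is a Friday, so the first Sunday is April 3 and the fourth is April 24.
1 September 2033 is a Thursday, so the first Saturday is September 3.
At the standard offset (UTC−02:30), 14:00 UTC − 2h30m = 11:30 Mirund Canton standard time.
The standard-time date in Mirund Canton, April 30, 2033, falls between 24 April and 3 September, so daylight saving is in effect and Mirund Canton is at UTC−01:30.
14:00 UTC − 1h30m = 12:30 local.

12:30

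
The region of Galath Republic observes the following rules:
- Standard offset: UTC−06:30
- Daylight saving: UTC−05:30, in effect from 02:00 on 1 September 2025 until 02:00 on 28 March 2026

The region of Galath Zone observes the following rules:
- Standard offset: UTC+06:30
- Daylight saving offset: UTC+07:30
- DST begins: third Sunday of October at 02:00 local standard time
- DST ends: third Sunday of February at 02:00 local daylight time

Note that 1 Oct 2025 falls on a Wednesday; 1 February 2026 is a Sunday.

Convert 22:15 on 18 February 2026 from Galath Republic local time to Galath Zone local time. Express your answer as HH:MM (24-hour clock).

18 February 2026 falls between 1 September 2025 and 28 March 2026, so daylight saving is in effect and Galath Republic is at UTC−05:30.
22:15 Galath Republic + 5h30m = 03:45 UTC (rolling into the next day, 19 February 2026).
1 October 2025 is a Wednesday, so the first Sunday is October 5 and the third is October 19.
1 February 2026 is a Sunday, so the first Sunday is February 1 and the third is February 15.
At the standard offset (UTC+06:30), 03:45 UTC + 6h30m = 10:15 Galath Zone standard time.
Daylight saving runs 19 October 2025 – 15 February 2026; the standard-time date in Galath Zone, 19 February 2026, is outside that window, so Galath Zone is on standard time at UTC+06:30.
03:45 UTC + 6h30m = 10:15 Galath Zone.

10:15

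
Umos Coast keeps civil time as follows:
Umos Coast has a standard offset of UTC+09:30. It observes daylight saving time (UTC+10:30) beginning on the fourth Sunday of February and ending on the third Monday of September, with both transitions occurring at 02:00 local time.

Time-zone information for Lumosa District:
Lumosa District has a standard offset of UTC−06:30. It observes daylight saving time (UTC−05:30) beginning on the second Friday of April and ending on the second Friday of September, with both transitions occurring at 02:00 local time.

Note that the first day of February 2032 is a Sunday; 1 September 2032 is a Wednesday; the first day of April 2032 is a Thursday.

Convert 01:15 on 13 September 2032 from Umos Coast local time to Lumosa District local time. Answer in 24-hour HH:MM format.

1 February 2032 is a Sunday, so the first Sunday is February 1 and the fourth is February 22.
1 September 2032 is a Wednesday, so the first Monday is September 6 and the third is September 20.
13 September 2032 falls between 22 February and 20 September, so daylight saving is in effect and Umos Coast is at UTC+10:30.
01:15 Umos Coast − 10h30m = 14:45 UTC (rolling into the previous day, 12 September 2032).
1 April 2032 is a Thursday, so the first Friday is April 2 and the second is April 9.
1 September 2032 is a Wednesday, so the first Friday is September 3 and the second is September 10.
At the standard offset (UTC−06:30), 14:45 UTC − 6h30m = 08:15 Lumosa District standard time.
The standard-time date in Lumosa District, 12 September 2032, does not fall between 9 April and 10 September, so daylight saving is not in effect and Lumosa District is at UTC−06:30.
14:45 UTC − 6h30m = 08:15 Lumosa District.

08:15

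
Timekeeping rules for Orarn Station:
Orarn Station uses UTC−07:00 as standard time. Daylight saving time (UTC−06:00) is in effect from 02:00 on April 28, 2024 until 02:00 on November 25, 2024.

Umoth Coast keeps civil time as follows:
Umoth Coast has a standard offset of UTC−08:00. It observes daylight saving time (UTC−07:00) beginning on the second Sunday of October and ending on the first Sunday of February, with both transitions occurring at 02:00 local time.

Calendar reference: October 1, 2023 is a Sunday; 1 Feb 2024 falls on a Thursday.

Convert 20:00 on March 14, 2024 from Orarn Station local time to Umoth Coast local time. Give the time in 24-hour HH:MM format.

March 14, 2024 does not fall between 28 April and 25 November, so daylight saving is not in effect and Orarn Station is at UTC−07:00.
20:00 Orarn Station + 7h = 03:00 UTC (rolling into the next day, 15 March 2024).
1 October 2023 is a Sunday, so the first Sunday is October 1 and the second is October 8.
1 February 2024 is a Thursday, so the first Sunday is February 4.
At the standard offset (UTC−08:00), 03:00 UTC − 8h = 19:00 Umoth Coast standard time (rolling into the previous day, 14 March 2024).
The standard-time date in Umoth Coast, March 14, 2024, is outside the daylight-saving period (8 October 2023 – 4 February 2024), so Umoth Coast is on standard time, UTC−08:00.
03:00 UTC − 8h = 19:00 Umoth Coast (rolling into the previous day, 14 March 2024).

19:00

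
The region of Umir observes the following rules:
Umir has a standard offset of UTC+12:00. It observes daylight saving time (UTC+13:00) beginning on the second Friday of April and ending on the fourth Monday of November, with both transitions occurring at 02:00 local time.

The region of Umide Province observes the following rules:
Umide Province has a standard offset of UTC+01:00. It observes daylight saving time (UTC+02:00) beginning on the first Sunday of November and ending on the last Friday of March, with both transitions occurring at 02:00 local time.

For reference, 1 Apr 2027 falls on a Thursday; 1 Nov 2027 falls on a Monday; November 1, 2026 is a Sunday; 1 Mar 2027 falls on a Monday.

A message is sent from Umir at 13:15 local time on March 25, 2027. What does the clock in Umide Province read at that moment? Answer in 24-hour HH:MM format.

1 April 2027 is a Thursday, so the first Friday is April 2 and the second is April 9.
1 November 2027 is a Monday, so the first Monday is November 1 and the fourth is November 22.
March 25, 2027 is outside the daylight-saving period (9 April – 22 November), so Umir is on standard time, UTC+12:00.
13:15 Umir − 12h = 01:15 UTC.
1 November 2026 is a Sunday, so the first Sunday is November 1.
1 March 2027 is a Monday, so Fridays fall on 5, 12, 19, 26; the last is March 26.
At the standard offset (UTC+01:00), 01:15 UTC + 1h = 02:15 Umide Province standard time.
Daylight saving runs 1 November 2026 – 26 March 2027; the standard-time date in Umide Province, March 25, 2027, is inside that window, so Umide Province is at UTC+02:00.
01:15 UTC + 2h = 03:15 Umide Province.

03:15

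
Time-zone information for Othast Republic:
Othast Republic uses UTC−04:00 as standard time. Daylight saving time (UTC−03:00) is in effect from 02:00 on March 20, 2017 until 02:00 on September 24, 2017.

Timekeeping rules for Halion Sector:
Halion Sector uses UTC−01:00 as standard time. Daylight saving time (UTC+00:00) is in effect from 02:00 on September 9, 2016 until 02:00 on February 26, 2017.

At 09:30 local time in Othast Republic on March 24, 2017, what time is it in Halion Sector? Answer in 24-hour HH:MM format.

11:30

Daylight saving runs 20 March – 24 September; March 24, 2017 is inside that window, so Othast Republic is at UTC−03:00.
09:30 Othast Republic + 3h = 12:30 UTC.
At the standard offset (UTC−01:00), 12:30 UTC − 1h = 11:30 Halion Sector standard time.
The standard-time date in Halion Sector, March 24, 2017, is outside the daylight-saving period (9 September 2016 – 26 February 2017), so Halion Sector is on standard time, UTC−01:00.
12:30 UTC − 1h = 11:30 Halion Sector.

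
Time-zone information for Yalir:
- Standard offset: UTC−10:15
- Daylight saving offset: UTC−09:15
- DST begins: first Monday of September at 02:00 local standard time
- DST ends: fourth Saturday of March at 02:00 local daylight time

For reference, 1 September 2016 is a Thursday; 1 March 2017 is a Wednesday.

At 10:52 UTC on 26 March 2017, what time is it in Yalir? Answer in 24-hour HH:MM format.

00:37

1 September 2016 is a Thursday, so the first Monday is September 5.
1 March 2017 is a Wednesday, so the first Saturday is March 4 and the fourth is March 25.
At the standard offset (UTC−10:15), 10:52 UTC − 10h15m = 00:37 Yalir standard time.
The standard-time date in Yalir, 26 March 2017, does not fall between 5 September 2016 and 25 March 2017, so daylight saving is not in effect and Yalir is at UTC−10:15.
10:52 UTC − 10h15m = 00:37 local.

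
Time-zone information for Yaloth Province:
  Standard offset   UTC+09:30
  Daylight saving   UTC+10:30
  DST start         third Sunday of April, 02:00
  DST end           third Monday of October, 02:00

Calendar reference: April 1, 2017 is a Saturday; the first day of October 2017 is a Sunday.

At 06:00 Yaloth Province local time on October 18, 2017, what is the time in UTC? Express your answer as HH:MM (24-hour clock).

20:30

1 April 2017 is a Saturday, so the first Sunday is April 2 and the third is April 16.
1 October 2017 is a Sunday, so the first Monday is October 2 and the third is October 16.
October 18, 2017 is outside the daylight-saving period (16 April – 16 October), so Yaloth Province is on standard time, UTC+09:30.
06:00 local − 9h30m = 20:30 UTC (rolling into the previous day, 17 October 2017).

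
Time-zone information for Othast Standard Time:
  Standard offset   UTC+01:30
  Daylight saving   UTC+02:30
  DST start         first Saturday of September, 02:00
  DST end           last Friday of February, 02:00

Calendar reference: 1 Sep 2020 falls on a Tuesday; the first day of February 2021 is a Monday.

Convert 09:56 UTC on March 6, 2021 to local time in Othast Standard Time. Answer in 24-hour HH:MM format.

1 September 2020 is a Tuesday, so the first Saturday is September 5.
1 February 2021 is a Monday, so Fridays fall on 5, 12, 19, 26; the last is February 26.
At the standard offset (UTC+01:30), 09:56 UTC + 1h30m = 11:26 Othast Standard Time standard time.
The standard-time date in Othast Standard Time, March 6, 2021, does not fall between 5 September 2020 and 26 February 2021, so daylight saving is not in effect and Othast Standard Time is at UTC+01:30.
09:56 UTC + 1h30m = 11:26 local.

11:26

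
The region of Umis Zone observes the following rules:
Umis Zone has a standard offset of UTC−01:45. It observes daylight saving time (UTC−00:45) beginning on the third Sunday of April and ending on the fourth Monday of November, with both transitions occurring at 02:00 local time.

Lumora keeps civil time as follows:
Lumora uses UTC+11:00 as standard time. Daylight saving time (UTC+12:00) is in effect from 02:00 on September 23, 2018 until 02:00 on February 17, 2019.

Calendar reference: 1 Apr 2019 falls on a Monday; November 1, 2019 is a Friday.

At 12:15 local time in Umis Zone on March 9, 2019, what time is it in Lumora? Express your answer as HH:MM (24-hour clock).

01:00

1 April 2019 is a Monday, so the first Sunday is April 7 and the third is April 21.
1 November 2019 is a Friday, so the first Monday is November 4 and the fourth is November 25.
Daylight saving runs 21 April – 25 November; March 9, 2019 is outside that window, so Umis Zone is on standard time at UTC−01:45.
12:15 Umis Zone + 1h45m = 14:00 UTC.
At the standard offset (UTC+11:00), 14:00 UTC + 11h = 01:00 Lumora standard time (rolling into the next day, 10 March 2019).
The standard-time date in Lumora, March 10, 2019, does not fall between 23 September 2018 and 17 February 2019, so daylight saving is not in effect and Lumora is at UTC+11:00.
14:00 UTC + 11h = 01:00 Lumora (rolling into the next day, 10 March 2019).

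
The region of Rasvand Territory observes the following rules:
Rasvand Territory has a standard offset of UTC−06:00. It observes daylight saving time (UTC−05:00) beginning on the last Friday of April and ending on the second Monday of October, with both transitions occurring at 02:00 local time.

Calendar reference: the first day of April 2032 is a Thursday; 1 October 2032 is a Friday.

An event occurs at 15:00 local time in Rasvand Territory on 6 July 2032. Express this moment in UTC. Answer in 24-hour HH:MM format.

1 April 2032 is a Thursday, so Fridays fall on 2, 9, 16, 23, 30; the last is April 30.
1 October 2032 is a Friday, so the first Monday is October 4 and the second is October 11.
6 July 2032 lies within the daylight-saving period (30 April – 11 October), so Rasvand Territory is on daylight time, UTC−05:00.
15:00 local + 5h = 20:00 UTC.

20:00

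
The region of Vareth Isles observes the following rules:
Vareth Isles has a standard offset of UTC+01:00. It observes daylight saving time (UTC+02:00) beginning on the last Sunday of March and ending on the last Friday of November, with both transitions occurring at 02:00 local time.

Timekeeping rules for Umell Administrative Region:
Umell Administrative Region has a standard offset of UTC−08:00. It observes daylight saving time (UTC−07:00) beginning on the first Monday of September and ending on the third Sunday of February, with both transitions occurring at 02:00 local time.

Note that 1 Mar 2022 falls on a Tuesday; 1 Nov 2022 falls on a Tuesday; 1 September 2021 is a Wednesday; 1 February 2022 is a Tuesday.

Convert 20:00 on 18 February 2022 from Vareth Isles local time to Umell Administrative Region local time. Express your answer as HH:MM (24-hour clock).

12:00

1 March 2022 is a Tuesday, so Sundays fall on 6, 13, 20, 27; the last is March 27.
1 November 2022 is a Tuesday, so Fridays fall on 4, 11, 18, 25; the last is November 25.
18 February 2022 does not fall between 27 March and 25 November, so daylight saving is not in effect and Vareth Isles is at UTC+01:00.
20:00 Vareth Isles − 1h = 19:00 UTC.
1 September 2021 is a Wednesday, so the first Monday is September 6.
1 February 2022 is a Tuesday, so the first Sunday is February 6 and the third is February 20.
At the standard offset (UTC−08:00), 19:00 UTC − 8h = 11:00 Umell Administrative Region standard time.
The standard-time date in Umell Administrative Region, 18 February 2022, falls between 6 September 2021 and 20 February 2022, so daylight saving is in effect and Umell Administrative Region is at UTC−07:00.
19:00 UTC − 7h = 12:00 Umell Administrative Region.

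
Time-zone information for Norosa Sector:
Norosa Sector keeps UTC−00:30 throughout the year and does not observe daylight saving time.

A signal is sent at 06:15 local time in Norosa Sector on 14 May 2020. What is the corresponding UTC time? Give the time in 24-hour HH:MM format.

06:45

Norosa Sector stays on UTC−00:30 all year.
06:15 local + 0h30m = 06:45 UTC.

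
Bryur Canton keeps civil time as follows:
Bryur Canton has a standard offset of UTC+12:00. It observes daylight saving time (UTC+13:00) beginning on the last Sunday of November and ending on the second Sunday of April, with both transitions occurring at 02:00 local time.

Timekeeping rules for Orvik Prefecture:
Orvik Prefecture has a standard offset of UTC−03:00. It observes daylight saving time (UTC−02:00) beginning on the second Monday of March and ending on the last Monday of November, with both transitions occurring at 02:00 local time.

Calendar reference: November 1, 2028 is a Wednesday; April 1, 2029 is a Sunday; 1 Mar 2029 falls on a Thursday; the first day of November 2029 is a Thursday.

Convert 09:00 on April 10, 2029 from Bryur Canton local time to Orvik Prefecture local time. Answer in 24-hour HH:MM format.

1 November 2028 is a Wednesday, so Sundays fall on 5, 12, 19, 26; the last is November 26.
1 April 2029 is a Sunday, so the first Sunday is April 1 and the second is April 8.
April 10, 2029 does not fall between 26 November 2028 and 8 April 2029, so daylight saving is not in effect and Bryur Canton is at UTC+12:00.
09:00 Bryur Canton − 12h = 21:00 UTC (rolling into the previous day, 9 April 2029).
1 March 2029 is a Thursday, so the first Monday is March 5 and the second is March 12.
1 November 2029 is a Thursday, so Mondays fall on 5, 12, 19, 26; the last is November 26.
At the standard offset (UTC−03:00), 21:00 UTC − 3h = 18:00 Orvik Prefecture standard time.
The standard-time date in Orvik Prefecture, April 9, 2029, falls between 12 March and 26 November, so daylight saving is in effect and Orvik Prefecture is at UTC−02:00.
21:00 UTC − 2h = 19:00 Orvik Prefecture.

19:00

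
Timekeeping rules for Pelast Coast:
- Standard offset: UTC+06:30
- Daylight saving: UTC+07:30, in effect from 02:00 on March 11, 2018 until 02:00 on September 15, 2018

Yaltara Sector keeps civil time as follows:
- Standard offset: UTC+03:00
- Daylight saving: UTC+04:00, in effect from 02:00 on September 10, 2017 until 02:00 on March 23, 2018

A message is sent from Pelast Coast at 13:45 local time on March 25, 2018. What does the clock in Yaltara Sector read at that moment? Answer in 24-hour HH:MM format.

March 25, 2018 lies within the daylight-saving period (11 March – 15 September), so Pelast Coast is on daylight time, UTC+07:30.
13:45 Pelast Coast − 7h30m = 06:15 UTC.
At the standard offset (UTC+03:00), 06:15 UTC + 3h = 09:15 Yaltara Sector standard time.
Daylight saving runs 10 September 2017 – 23 March 2018; the standard-time date in Yaltara Sector, March 25, 2018, is outside that window, so Yaltara Sector is on standard time at UTC+03:00.
06:15 UTC + 3h = 09:15 Yaltara Sector.

09:15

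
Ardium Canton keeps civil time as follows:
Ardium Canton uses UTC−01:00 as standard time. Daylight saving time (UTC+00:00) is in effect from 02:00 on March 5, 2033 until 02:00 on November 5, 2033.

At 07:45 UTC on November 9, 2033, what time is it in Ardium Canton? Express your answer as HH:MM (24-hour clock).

At the standard offset (UTC−01:00), 07:45 UTC − 1h = 06:45 Ardium Canton standard time.
The standard-time date in Ardium Canton, November 9, 2033, is outside the daylight-saving period (5 March – 5 November), so Ardium Canton is on standard time, UTC−01:00.
07:45 UTC − 1h = 06:45 local.

06:45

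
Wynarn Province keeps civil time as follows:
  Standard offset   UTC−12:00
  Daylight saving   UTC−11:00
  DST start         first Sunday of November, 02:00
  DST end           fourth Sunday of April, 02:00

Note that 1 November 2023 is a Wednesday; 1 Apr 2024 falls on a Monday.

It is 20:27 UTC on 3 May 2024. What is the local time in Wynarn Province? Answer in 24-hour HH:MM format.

08:27

1 November 2023 is a Wednesday, so the first Sunday is November 5.
1 April 2024 is a Monday, so the first Sunday is April 7 and the fourth is April 28.
At the standard offset (UTC−12:00), 20:27 UTC − 12h = 08:27 Wynarn Province standard time.
The standard-time date in Wynarn Province, 3 May 2024, is outside the daylight-saving period (5 November 2023 – 28 April 2024), so Wynarn Province is on standard time, UTC−12:00.
20:27 UTC − 12h = 08:27 local.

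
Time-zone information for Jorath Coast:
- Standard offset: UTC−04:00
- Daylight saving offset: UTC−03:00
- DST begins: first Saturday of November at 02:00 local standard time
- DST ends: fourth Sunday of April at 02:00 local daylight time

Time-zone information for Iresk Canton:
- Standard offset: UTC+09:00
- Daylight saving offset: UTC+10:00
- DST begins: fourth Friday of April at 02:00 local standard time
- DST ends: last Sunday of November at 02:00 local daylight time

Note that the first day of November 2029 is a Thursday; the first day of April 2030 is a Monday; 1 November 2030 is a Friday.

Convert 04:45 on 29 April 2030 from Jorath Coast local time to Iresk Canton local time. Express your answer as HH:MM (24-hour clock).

18:45

1 November 2029 is a Thursday, so the first Saturday is November 3.
1 April 2030 is a Monday, so the first Sunday is April 7 and the fourth is April 28.
29 April 2030 is outside the daylight-saving period (3 November 2029 – 28 April 2030), so Jorath Coast is on standard time, UTC−04:00.
04:45 Jorath Coast + 4h = 08:45 UTC.
1 April 2030 is a Monday, so the first Friday is April 5 and the fourth is April 26.
1 November 2030 is a Friday, so Sundays fall on 3, 10, 17, 24; the last is November 24.
At the standard offset (UTC+09:00), 08:45 UTC + 9h = 17:45 Iresk Canton standard time.
The standard-time date in Iresk Canton, 29 April 2030, lies within the daylight-saving period (26 April – 24 November), so Iresk Canton is on daylight time, UTC+10:00.
08:45 UTC + 10h = 18:45 Iresk Canton.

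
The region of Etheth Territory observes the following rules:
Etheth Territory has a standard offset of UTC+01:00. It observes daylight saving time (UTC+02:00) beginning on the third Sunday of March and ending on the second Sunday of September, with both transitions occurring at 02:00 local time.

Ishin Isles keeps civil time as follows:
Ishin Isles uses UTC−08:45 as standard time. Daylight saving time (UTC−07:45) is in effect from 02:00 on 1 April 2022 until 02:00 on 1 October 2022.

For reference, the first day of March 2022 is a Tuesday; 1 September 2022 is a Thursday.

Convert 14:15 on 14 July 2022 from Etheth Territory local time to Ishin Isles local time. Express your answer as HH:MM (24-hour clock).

04:30

1 March 2022 is a Tuesday, so the first Sunday is March 6 and the third is March 20.
1 September 2022 is a Thursday, so the first Sunday is September 4 and the second is September 11.
Daylight saving runs 20 March – 11 September; 14 July 2022 is inside that window, so Etheth Territory is at UTC+02:00.
14:15 Etheth Territory − 2h = 12:15 UTC.
At the standard offset (UTC−08:45), 12:15 UTC − 8h45m = 03:30 Ishin Isles standard time.
The standard-time date in Ishin Isles, 14 July 2022, lies within the daylight-saving period (1 April – 1 October), so Ishin Isles is on daylight time, UTC−07:45.
12:15 UTC − 7h45m = 04:30 Ishin Isles.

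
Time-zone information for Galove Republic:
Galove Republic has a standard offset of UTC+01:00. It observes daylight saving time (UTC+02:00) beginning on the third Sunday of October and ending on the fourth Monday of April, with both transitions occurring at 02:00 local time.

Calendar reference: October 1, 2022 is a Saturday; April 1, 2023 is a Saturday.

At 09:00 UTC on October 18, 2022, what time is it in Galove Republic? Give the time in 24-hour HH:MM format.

1 October 2022 is a Saturday, so the first Sunday is October 2 and the third is October 16.
1 April 2023 is a Saturday, so the first Monday is April 3 and the fourth is April 24.
At the standard offset (UTC+01:00), 09:00 UTC + 1h = 10:00 Galove Republic standard time.
The standard-time date in Galove Republic, October 18, 2022, falls between 16 October 2022 and 24 April 2023, so daylight saving is in effect and Galove Republic is at UTC+02:00.
09:00 UTC + 2h = 11:00 local.

11:00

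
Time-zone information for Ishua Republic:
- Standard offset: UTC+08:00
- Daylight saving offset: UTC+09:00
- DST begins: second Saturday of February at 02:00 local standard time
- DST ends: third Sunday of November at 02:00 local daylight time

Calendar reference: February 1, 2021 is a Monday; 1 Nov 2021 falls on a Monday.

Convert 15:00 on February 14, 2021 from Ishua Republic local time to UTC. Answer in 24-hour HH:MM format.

06:00

1 February 2021 is a Monday, so the first Saturday is February 6 and the second is February 13.
1 November 2021 is a Monday, so the first Sunday is November 7 and the third is November 21.
February 14, 2021 lies within the daylight-saving period (13 February – 21 November), so Ishua Republic is on daylight time, UTC+09:00.
15:00 local − 9h = 06:00 UTC.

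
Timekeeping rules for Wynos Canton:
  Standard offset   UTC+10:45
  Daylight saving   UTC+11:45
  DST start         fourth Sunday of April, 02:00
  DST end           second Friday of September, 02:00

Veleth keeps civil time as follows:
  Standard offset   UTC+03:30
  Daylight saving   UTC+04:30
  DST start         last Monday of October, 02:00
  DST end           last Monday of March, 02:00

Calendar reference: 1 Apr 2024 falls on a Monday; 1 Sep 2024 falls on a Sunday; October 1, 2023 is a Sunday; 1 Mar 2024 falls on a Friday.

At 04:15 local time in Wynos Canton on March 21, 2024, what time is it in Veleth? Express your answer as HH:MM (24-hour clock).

22:00

1 April 2024 is a Monday, so the first Sunday is April 7 and the fourth is April 28.
1 September 2024 is a Sunday, so the first Friday is September 6 and the second is September 13.
Daylight saving runs 28 April – 13 September; March 21, 2024 is outside that window, so Wynos Canton is on standard time at UTC+10:45.
04:15 Wynos Canton − 10h45m = 17:30 UTC (rolling into the previous day, 20 March 2024).
1 October 2023 is a Sunday, so Mondays fall on 2, 9, 16, 23, 30; the last is October 30.
1 March 2024 is a Friday, so Mondays fall on 4, 11, 18, 25; the last is March 25.
At the standard offset (UTC+03:30), 17:30 UTC + 3h30m = 21:00 Veleth standard time.
The standard-time date in Veleth, March 20, 2024, falls between 30 October 2023 and 25 March 2024, so daylight saving is in effect and Veleth is at UTC+04:30.
17:30 UTC + 4h30m = 22:00 Veleth.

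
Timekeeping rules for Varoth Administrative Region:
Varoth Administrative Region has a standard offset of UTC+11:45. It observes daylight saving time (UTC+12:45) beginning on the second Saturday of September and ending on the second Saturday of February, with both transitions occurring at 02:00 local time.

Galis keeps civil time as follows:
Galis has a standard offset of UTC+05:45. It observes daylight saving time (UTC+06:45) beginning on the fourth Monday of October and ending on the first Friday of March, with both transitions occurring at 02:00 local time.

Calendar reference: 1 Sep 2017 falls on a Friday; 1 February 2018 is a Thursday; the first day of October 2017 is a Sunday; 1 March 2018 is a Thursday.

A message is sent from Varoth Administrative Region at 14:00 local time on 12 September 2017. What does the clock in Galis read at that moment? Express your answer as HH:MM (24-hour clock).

07:00

1 September 2017 is a Friday, so the first Saturday is September 2 and the second is September 9.
1 February 2018 is a Thursday, so the first Saturday is February 3 and the second is February 10.
12 September 2017 falls between 9 September 2017 and 10 February 2018, so daylight saving is in effect and Varoth Administrative Region is at UTC+12:45.
14:00 Varoth Administrative Region − 12h45m = 01:15 UTC.
1 October 2017 is a Sunday, so the first Monday is October 2 and the fourth is October 23.
1 March 2018 is a Thursday, so the first Friday is March 2.
At the standard offset (UTC+05:45), 01:15 UTC + 5h45m = 07:00 Galis standard time.
The standard-time date in Galis, 12 September 2017, does not fall between 23 October 2017 and 2 March 2018, so daylight saving is not in effect and Galis is at UTC+05:45.
01:15 UTC + 5h45m = 07:00 Galis.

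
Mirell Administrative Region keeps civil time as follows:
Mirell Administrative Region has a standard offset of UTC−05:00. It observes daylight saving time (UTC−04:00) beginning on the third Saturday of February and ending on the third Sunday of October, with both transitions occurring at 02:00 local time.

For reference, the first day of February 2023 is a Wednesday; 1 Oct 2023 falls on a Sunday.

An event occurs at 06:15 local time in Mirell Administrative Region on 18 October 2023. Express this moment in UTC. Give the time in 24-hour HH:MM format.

1 February 2023 is a Wednesday, so the first Saturday is February 4 and the third is February 18.
1 October 2023 is a Sunday, so the first Sunday is October 1 and the third is October 15.
18 October 2023 is outside the daylight-saving period (18 February – 15 October), so Mirell Administrative Region is on standard time, UTC−05:00.
06:15 local + 5h = 11:15 UTC.

11:15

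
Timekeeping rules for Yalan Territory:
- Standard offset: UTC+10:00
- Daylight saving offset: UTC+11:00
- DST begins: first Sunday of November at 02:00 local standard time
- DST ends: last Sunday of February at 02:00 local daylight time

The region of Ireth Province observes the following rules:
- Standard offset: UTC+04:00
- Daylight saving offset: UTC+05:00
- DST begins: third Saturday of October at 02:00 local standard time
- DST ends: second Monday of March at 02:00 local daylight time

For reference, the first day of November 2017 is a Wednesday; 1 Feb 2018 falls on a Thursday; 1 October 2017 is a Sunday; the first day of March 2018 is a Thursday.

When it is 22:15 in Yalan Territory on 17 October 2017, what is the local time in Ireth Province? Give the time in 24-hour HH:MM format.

16:15

1 November 2017 is a Wednesday, so the first Sunday is November 5.
1 February 2018 is a Thursday, so Sundays fall on 4, 11, 18, 25; the last is February 25.
17 October 2017 is outside the daylight-saving period (5 November 2017 – 25 February 2018), so Yalan Territory is on standard time, UTC+10:00.
22:15 Yalan Territory − 10h = 12:15 UTC.
1 October 2017 is a Sunday, so the first Saturday is October 7 and the third is October 21.
1 March 2018 is a Thursday, so the first Monday is March 5 and the second is March 12.
At the standard offset (UTC+04:00), 12:15 UTC + 4h = 16:15 Ireth Province standard time.
Daylight saving runs 21 October 2017 – 12 March 2018; the standard-time date in Ireth Province, 17 October 2017, is outside that window, so Ireth Province is on standard time at UTC+04:00.
12:15 UTC + 4h = 16:15 Ireth Province.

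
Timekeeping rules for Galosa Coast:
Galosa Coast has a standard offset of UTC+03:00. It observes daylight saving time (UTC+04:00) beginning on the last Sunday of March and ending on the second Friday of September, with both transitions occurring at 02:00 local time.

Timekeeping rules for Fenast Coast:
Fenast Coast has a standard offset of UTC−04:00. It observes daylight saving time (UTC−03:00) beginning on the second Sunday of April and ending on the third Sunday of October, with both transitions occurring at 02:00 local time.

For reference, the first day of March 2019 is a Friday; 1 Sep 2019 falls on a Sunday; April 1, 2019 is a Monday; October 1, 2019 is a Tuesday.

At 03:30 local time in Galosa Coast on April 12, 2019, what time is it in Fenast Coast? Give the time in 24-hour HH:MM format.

1 March 2019 is a Friday, so Sundays fall on 3, 10, 17, 24, 31; the last is March 31.
1 September 2019 is a Sunday, so the first Friday is September 6 and the second is September 13.
Daylight saving runs 31 March – 13 September; April 12, 2019 is inside that window, so Galosa Coast is at UTC+04:00.
03:30 Galosa Coast − 4h = 23:30 UTC (rolling into the previous day, 11 April 2019).
1 April 2019 is a Monday, so the first Sunday is April 7 and the second is April 14.
1 October 2019 is a Tuesday, so the first Sunday is October 6 and the third is October 20.
At the standard offset (UTC−04:00), 23:30 UTC − 4h = 19:30 Fenast Coast standard time.
Daylight saving runs 14 April – 20 October; the standard-time date in Fenast Coast, April 11, 2019, is outside that window, so Fenast Coast is on standard time at UTC−04:00.
23:30 UTC − 4h = 19:30 Fenast Coast.

19:30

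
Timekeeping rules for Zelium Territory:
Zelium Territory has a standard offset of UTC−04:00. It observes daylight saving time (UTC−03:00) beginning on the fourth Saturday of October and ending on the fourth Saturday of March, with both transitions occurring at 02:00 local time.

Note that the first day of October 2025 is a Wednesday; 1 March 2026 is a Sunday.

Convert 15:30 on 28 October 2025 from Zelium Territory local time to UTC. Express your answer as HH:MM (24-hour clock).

1 October 2025 is a Wednesday, so the first Saturday is October 4 and the fourth is October 25.
1 March 2026 is a Sunday, so the first Saturday is March 7 and the fourth is March 28.
28 October 2025 falls between 25 October 2025 and 28 March 2026, so daylight saving is in effect and Zelium Territory is at UTC−03:00.
15:30 local + 3h = 18:30 UTC.

18:30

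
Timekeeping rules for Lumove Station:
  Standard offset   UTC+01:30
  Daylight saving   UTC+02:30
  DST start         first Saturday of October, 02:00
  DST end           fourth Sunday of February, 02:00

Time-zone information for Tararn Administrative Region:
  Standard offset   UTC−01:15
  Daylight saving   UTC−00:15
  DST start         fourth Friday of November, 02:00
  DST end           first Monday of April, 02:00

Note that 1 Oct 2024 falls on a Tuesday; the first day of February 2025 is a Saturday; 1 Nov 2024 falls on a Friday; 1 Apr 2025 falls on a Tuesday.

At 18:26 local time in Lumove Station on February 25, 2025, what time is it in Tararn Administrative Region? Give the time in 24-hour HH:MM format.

1 October 2024 is a Tuesday, so the first Saturday is October 5.
1 February 2025 is a Saturday, so the first Sunday is February 2 and the fourth is February 23.
February 25, 2025 is outside the daylight-saving period (5 October 2024 – 23 February 2025), so Lumove Station is on standard time, UTC+01:30.
18:26 Lumove Station − 1h30m = 16:56 UTC.
1 November 2024 is a Friday, so the first Friday is November 1 and the fourth is November 22.
1 April 2025 is a Tuesday, so the first Monday is April 7.
At the standard offset (UTC−01:15), 16:56 UTC − 1h15m = 15:41 Tararn Administrative Region standard time.
The standard-time date in Tararn Administrative Region, February 25, 2025, falls between 22 November 2024 and 7 April 2025, so daylight saving is in effect and Tararn Administrative Region is at UTC−00:15.
16:56 UTC − 0h15m = 16:41 Tararn Administrative Region.

16:41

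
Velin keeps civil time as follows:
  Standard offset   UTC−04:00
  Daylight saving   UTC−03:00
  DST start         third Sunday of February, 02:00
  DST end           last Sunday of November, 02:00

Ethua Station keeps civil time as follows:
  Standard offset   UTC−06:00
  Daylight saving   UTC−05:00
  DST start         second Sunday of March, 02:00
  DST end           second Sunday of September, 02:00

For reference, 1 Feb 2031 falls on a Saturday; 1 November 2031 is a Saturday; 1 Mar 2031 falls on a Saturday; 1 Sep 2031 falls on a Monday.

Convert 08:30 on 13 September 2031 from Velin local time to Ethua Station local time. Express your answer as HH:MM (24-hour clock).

1 February 2031 is a Saturday, so the first Sunday is February 2 and the third is February 16.
1 November 2031 is a Saturday, so Sundays fall on 2, 9, 16, 23, 30; the last is November 30.
13 September 2031 falls between 16 February and 30 November, so daylight saving is in effect and Velin is at UTC−03:00.
08:30 Velin + 3h = 11:30 UTC.
1 March 2031 is a Saturday, so the first Sunday is March 2 and the second is March 9.
1 September 2031 is a Monday, so the first Sunday is September 7 and the second is September 14.
At the standard offset (UTC−06:00), 11:30 UTC − 6h = 05:30 Ethua Station standard time.
The standard-time date in Ethua Station, 13 September 2031, falls between 9 March and 14 September, so daylight saving is in effect and Ethua Station is at UTC−05:00.
11:30 UTC − 5h = 06:30 Ethua Station.

06:30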